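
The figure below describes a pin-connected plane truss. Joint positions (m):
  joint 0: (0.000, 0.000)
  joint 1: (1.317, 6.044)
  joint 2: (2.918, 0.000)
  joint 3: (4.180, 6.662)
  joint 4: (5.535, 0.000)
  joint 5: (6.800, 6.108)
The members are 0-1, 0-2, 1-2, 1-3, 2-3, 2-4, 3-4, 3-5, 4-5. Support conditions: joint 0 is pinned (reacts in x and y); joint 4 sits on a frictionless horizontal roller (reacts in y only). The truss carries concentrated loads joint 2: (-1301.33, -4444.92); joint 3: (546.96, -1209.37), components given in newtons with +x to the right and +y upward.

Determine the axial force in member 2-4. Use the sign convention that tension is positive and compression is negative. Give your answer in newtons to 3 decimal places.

N=6 nodes, M=9 members, R=3 reactions → 2N=12, M+R=12
member 0 (0-1): L=6.1858, (cx,cy)=(0.2129,0.9771)
member 1 (0-2): L=2.9180, (cx,cy)=(1.0000,0.0000)
member 2 (1-2): L=6.2525, (cx,cy)=(0.2561,-0.9667)
member 3 (1-3): L=2.9289, (cx,cy)=(0.9775,0.2110)
member 4 (2-3): L=6.7805, (cx,cy)=(0.1861,0.9825)
member 5 (2-4): L=2.6170, (cx,cy)=(1.0000,0.0000)
member 6 (3-4): L=6.7984, (cx,cy)=(0.1993,-0.9799)
member 7 (3-5): L=2.6779, (cx,cy)=(0.9784,-0.2069)
member 8 (4-5): L=6.2376, (cx,cy)=(0.2028,0.9792)
solve A·x = −loads:
  F[0-1] = -1780.1464 N (compression)
  F[0-2] = -375.3659 N (compression)
  F[1-2] = +1621.9467 N (tension)
  F[1-3] = -812.6139 N (compression)
  F[2-3] = +2928.2134 N (tension)
  F[2-4] = +796.2725 N (tension)
  F[3-4] = -3995.1150 N (compression)
  F[3-5] = -0.0000 N (compression)
  F[4-5] = +0.0000 N (tension)
  Rx@0 = +754.3700 N
  Ry@0 = +1739.3323 N
  Ry@4 = +3914.9577 N

796.273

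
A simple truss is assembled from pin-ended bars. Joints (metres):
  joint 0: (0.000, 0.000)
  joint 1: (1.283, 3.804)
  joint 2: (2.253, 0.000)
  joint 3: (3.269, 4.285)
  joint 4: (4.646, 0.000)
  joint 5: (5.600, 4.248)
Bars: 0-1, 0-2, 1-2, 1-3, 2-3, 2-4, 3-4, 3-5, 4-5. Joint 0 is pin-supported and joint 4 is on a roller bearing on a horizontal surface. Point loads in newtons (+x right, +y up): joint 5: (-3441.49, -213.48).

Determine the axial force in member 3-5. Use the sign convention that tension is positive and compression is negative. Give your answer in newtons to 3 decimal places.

N=6 nodes, M=9 members, R=3 reactions → 2N=12, M+R=12
member 0 (0-1): L=4.0145, (cx,cy)=(0.3196,0.9476)
member 1 (0-2): L=2.2530, (cx,cy)=(1.0000,0.0000)
member 2 (1-2): L=3.9257, (cx,cy)=(0.2471,-0.9690)
member 3 (1-3): L=2.0434, (cx,cy)=(0.9719,0.2354)
member 4 (2-3): L=4.4038, (cx,cy)=(0.2307,0.9730)
member 5 (2-4): L=2.3930, (cx,cy)=(1.0000,0.0000)
member 6 (3-4): L=4.5008, (cx,cy)=(0.3059,-0.9520)
member 7 (3-5): L=2.3313, (cx,cy)=(0.9999,-0.0159)
member 8 (4-5): L=4.3538, (cx,cy)=(0.2191,0.9757)
solve A·x = −loads:
  F[0-1] = -3274.5691 N (compression)
  F[0-2] = -2394.9752 N (compression)
  F[1-2] = +2769.5145 N (tension)
  F[1-3] = -1780.8696 N (compression)
  F[2-3] = -2758.0450 N (compression)
  F[2-4] = -1074.3534 N (compression)
  F[3-4] = +3315.4934 N (tension)
  F[3-5] = -3381.9194 N (compression)
  F[4-5] = -273.8085 N (compression)
  Rx@0 = +3441.4900 N
  Ry@0 = +3102.8389 N
  Ry@4 = -2889.3589 N

-3381.919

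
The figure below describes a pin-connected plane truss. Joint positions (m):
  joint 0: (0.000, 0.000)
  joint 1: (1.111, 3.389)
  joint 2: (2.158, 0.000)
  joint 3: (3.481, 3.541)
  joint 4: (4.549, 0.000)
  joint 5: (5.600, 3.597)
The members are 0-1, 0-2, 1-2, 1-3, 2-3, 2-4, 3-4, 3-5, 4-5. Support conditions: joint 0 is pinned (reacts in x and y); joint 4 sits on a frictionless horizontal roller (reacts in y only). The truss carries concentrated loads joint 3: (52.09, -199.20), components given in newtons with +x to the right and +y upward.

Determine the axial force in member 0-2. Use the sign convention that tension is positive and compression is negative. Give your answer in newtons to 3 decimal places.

N=6 nodes, M=9 members, R=3 reactions → 2N=12, M+R=12
member 0 (0-1): L=3.5665, (cx,cy)=(0.3115,0.9502)
member 1 (0-2): L=2.1580, (cx,cy)=(1.0000,0.0000)
member 2 (1-2): L=3.5470, (cx,cy)=(0.2952,-0.9554)
member 3 (1-3): L=2.3749, (cx,cy)=(0.9979,0.0640)
member 4 (2-3): L=3.7801, (cx,cy)=(0.3500,0.9368)
member 5 (2-4): L=2.3910, (cx,cy)=(1.0000,0.0000)
member 6 (3-4): L=3.6986, (cx,cy)=(0.2888,-0.9574)
member 7 (3-5): L=2.1197, (cx,cy)=(0.9997,0.0264)
member 8 (4-5): L=3.7474, (cx,cy)=(0.2805,0.9599)
solve A·x = −loads:
  F[0-1] = -6.5457 N (compression)
  F[0-2] = +54.1291 N (tension)
  F[1-2] = +6.2494 N (tension)
  F[1-3] = -3.8917 N (compression)
  F[2-3] = -6.3741 N (compression)
  F[2-4] = +58.2046 N (tension)
  F[3-4] = -201.5665 N (compression)
  F[3-5] = +0.0000 N (tension)
  F[4-5] = -0.0000 N (compression)
  Rx@0 = -52.0900 N
  Ry@0 = +6.2200 N
  Ry@4 = +192.9800 N

54.129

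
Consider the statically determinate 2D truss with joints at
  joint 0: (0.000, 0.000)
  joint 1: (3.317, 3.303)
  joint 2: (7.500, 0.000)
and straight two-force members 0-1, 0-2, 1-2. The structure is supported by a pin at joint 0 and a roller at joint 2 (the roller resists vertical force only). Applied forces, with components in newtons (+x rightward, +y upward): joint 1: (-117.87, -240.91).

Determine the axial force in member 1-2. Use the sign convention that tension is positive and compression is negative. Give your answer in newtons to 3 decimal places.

-88.164

N=3 nodes, M=3 members, R=3 reactions → 2N=6, M+R=6
member 0 (0-1): L=4.6811, (cx,cy)=(0.7086,0.7056)
member 1 (0-2): L=7.5000, (cx,cy)=(1.0000,0.0000)
member 2 (1-2): L=5.3298, (cx,cy)=(0.7848,-0.6197)
solve A·x = −loads:
  F[0-1] = -263.9894 N (compression)
  F[0-2] = +69.1930 N (tension)
  F[1-2] = -88.1636 N (compression)
  Rx@0 = +117.8700 N
  Ry@0 = +186.2735 N
  Ry@2 = +54.6365 N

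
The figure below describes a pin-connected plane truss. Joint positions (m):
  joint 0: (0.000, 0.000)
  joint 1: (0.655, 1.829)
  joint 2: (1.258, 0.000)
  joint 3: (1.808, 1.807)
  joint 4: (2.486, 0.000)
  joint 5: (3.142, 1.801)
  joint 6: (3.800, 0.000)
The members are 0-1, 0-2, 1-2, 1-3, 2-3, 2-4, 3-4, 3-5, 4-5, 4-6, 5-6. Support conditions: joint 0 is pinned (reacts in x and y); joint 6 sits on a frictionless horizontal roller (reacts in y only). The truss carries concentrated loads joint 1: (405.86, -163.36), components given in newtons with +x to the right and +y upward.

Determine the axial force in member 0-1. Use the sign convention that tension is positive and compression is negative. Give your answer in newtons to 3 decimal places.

N=7 nodes, M=11 members, R=3 reactions → 2N=14, M+R=14
member 0 (0-1): L=1.9427, (cx,cy)=(0.3372,0.9415)
member 1 (0-2): L=1.2580, (cx,cy)=(1.0000,0.0000)
member 2 (1-2): L=1.9258, (cx,cy)=(0.3131,-0.9497)
member 3 (1-3): L=1.1532, (cx,cy)=(0.9998,-0.0191)
member 4 (2-3): L=1.8888, (cx,cy)=(0.2912,0.9567)
member 5 (2-4): L=1.2280, (cx,cy)=(1.0000,0.0000)
member 6 (3-4): L=1.9300, (cx,cy)=(0.3513,-0.9363)
member 7 (3-5): L=1.3340, (cx,cy)=(1.0000,-0.0045)
member 8 (4-5): L=1.9168, (cx,cy)=(0.3422,0.9396)
member 9 (4-6): L=1.3140, (cx,cy)=(1.0000,0.0000)
member 10 (5-6): L=1.9174, (cx,cy)=(0.3432,-0.9393)
solve A·x = −loads:
  F[0-1] = +63.8854 N (tension)
  F[0-2] = +384.3209 N (tension)
  F[1-2] = -229.0581 N (compression)
  F[1-3] = -312.6573 N (compression)
  F[2-3] = +227.3939 N (tension)
  F[2-4] = +246.3873 N (tension)
  F[3-4] = -237.9376 N (compression)
  F[3-5] = -162.8029 N (compression)
  F[4-5] = +237.0905 N (tension)
  F[4-6] = +81.6581 N (tension)
  F[5-6] = -237.9548 N (compression)
  Rx@0 = -405.8600 N
  Ry@0 = -60.1449 N
  Ry@6 = +223.5049 N

63.885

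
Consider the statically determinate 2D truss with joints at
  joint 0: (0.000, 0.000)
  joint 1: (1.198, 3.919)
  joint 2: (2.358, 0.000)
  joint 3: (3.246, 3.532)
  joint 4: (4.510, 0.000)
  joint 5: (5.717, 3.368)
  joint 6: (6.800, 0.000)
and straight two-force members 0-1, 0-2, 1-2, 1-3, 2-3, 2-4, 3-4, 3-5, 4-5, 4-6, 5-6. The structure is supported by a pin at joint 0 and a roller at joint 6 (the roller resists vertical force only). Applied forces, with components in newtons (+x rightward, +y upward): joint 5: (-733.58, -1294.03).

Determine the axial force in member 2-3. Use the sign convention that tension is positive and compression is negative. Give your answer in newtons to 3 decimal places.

N=7 nodes, M=11 members, R=3 reactions → 2N=14, M+R=14
member 0 (0-1): L=4.0980, (cx,cy)=(0.2923,0.9563)
member 1 (0-2): L=2.3580, (cx,cy)=(1.0000,0.0000)
member 2 (1-2): L=4.0871, (cx,cy)=(0.2838,-0.9589)
member 3 (1-3): L=2.0842, (cx,cy)=(0.9826,-0.1857)
member 4 (2-3): L=3.6419, (cx,cy)=(0.2438,0.9698)
member 5 (2-4): L=2.1520, (cx,cy)=(1.0000,0.0000)
member 6 (3-4): L=3.7514, (cx,cy)=(0.3369,-0.9415)
member 7 (3-5): L=2.4764, (cx,cy)=(0.9978,-0.0662)
member 8 (4-5): L=3.5777, (cx,cy)=(0.3374,0.9414)
member 9 (4-6): L=2.2900, (cx,cy)=(1.0000,0.0000)
member 10 (5-6): L=3.5378, (cx,cy)=(0.3061,-0.9520)
solve A·x = −loads:
  F[0-1] = -595.4427 N (compression)
  F[0-2] = -559.5105 N (compression)
  F[1-2] = +665.3717 N (tension)
  F[1-3] = -369.3391 N (compression)
  F[2-3] = -657.8649 N (compression)
  F[2-4] = -210.2579 N (compression)
  F[3-4] = +657.2990 N (tension)
  F[3-5] = -746.4338 N (compression)
  F[4-5] = -657.4037 N (compression)
  F[4-6] = +232.9990 N (tension)
  F[5-6] = -761.1386 N (compression)
  Rx@0 = +733.5800 N
  Ry@0 = +569.4312 N
  Ry@6 = +724.5988 N

-657.865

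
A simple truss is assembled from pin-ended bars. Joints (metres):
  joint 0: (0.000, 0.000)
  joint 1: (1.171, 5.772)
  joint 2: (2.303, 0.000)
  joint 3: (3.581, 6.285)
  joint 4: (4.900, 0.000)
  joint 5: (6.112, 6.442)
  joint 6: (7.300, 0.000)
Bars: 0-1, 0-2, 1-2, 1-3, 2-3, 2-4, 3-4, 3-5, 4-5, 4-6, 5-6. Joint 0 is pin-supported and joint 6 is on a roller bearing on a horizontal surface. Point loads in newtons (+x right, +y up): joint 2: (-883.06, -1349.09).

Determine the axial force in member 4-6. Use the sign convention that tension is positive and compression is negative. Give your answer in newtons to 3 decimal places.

78.489

N=7 nodes, M=11 members, R=3 reactions → 2N=14, M+R=14
member 0 (0-1): L=5.8896, (cx,cy)=(0.1988,0.9800)
member 1 (0-2): L=2.3030, (cx,cy)=(1.0000,0.0000)
member 2 (1-2): L=5.8820, (cx,cy)=(0.1925,-0.9813)
member 3 (1-3): L=2.4640, (cx,cy)=(0.9781,0.2082)
member 4 (2-3): L=6.4136, (cx,cy)=(0.1993,0.9799)
member 5 (2-4): L=2.5970, (cx,cy)=(1.0000,0.0000)
member 6 (3-4): L=6.4219, (cx,cy)=(0.2054,-0.9787)
member 7 (3-5): L=2.5359, (cx,cy)=(0.9981,0.0619)
member 8 (4-5): L=6.5550, (cx,cy)=(0.1849,0.9828)
member 9 (4-6): L=2.4000, (cx,cy)=(1.0000,0.0000)
member 10 (5-6): L=6.5506, (cx,cy)=(0.1814,-0.9834)
solve A·x = −loads:
  F[0-1] = -942.2928 N (compression)
  F[0-2] = -695.7082 N (compression)
  F[1-2] = +864.3485 N (tension)
  F[1-3] = -361.6227 N (compression)
  F[2-3] = +511.1501 N (tension)
  F[2-4] = +251.8447 N (tension)
  F[3-4] = -445.0506 N (compression)
  F[3-5] = -160.7440 N (compression)
  F[4-5] = +443.2038 N (tension)
  F[4-6] = +78.4888 N (tension)
  F[5-6] = -432.7869 N (compression)
  Rx@0 = +883.0600 N
  Ry@0 = +923.4798 N
  Ry@6 = +425.6102 N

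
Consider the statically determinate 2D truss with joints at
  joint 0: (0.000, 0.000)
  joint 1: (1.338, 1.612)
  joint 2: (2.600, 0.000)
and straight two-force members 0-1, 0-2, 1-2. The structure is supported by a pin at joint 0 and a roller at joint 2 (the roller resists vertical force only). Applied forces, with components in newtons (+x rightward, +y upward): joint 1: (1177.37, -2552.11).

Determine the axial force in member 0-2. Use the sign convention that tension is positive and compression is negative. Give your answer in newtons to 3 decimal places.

1599.675

N=3 nodes, M=3 members, R=3 reactions → 2N=6, M+R=6
member 0 (0-1): L=2.0949, (cx,cy)=(0.6387,0.7695)
member 1 (0-2): L=2.6000, (cx,cy)=(1.0000,0.0000)
member 2 (1-2): L=2.0472, (cx,cy)=(0.6164,-0.7874)
solve A·x = −loads:
  F[0-1] = -661.2140 N (compression)
  F[0-2] = +1599.6746 N (tension)
  F[1-2] = -2595.0210 N (compression)
  Rx@0 = -1177.3700 N
  Ry@0 = +508.7855 N
  Ry@2 = +2043.3245 N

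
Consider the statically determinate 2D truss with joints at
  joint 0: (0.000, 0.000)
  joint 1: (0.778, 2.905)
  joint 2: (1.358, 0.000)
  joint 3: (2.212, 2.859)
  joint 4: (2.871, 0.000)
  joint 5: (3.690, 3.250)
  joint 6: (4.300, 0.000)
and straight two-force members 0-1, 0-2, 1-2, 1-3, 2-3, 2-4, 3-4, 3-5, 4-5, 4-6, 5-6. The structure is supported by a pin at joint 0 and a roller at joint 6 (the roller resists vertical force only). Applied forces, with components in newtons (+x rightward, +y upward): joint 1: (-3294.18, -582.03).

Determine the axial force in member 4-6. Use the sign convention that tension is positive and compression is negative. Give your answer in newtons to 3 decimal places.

N=7 nodes, M=11 members, R=3 reactions → 2N=14, M+R=14
member 0 (0-1): L=3.0074, (cx,cy)=(0.2587,0.9660)
member 1 (0-2): L=1.3580, (cx,cy)=(1.0000,0.0000)
member 2 (1-2): L=2.9623, (cx,cy)=(0.1958,-0.9806)
member 3 (1-3): L=1.4347, (cx,cy)=(0.9995,-0.0321)
member 4 (2-3): L=2.9838, (cx,cy)=(0.2862,0.9582)
member 5 (2-4): L=1.5130, (cx,cy)=(1.0000,0.0000)
member 6 (3-4): L=2.9340, (cx,cy)=(0.2246,-0.9744)
member 7 (3-5): L=1.5288, (cx,cy)=(0.9667,0.2557)
member 8 (4-5): L=3.3516, (cx,cy)=(0.2444,0.9697)
member 9 (4-6): L=1.4290, (cx,cy)=(1.0000,0.0000)
member 10 (5-6): L=3.3068, (cx,cy)=(0.1845,-0.9828)
solve A·x = −loads:
  F[0-1] = -2797.4391 N (compression)
  F[0-2] = -2570.4901 N (compression)
  F[1-2] = +2091.3350 N (tension)
  F[1-3] = +2162.1359 N (tension)
  F[2-3] = -2140.3978 N (compression)
  F[2-4] = -1548.4210 N (compression)
  F[3-4] = +2446.9353 N (tension)
  F[3-5] = +1033.1734 N (tension)
  F[4-5] = -2458.9573 N (compression)
  F[4-6] = -397.9415 N (compression)
  F[5-6] = +2157.2019 N (tension)
  Rx@0 = +3294.1800 N
  Ry@0 = +2702.2099 N
  Ry@6 = -2120.1799 N

-397.941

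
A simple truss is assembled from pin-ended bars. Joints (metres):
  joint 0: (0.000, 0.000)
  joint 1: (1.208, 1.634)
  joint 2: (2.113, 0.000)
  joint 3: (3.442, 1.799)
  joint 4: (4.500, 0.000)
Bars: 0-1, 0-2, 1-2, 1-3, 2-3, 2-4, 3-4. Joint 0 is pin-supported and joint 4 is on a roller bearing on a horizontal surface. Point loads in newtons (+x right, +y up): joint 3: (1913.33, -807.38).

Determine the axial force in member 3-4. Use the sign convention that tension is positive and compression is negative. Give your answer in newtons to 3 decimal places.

N=5 nodes, M=7 members, R=3 reactions → 2N=10, M+R=10
member 0 (0-1): L=2.0320, (cx,cy)=(0.5945,0.8041)
member 1 (0-2): L=2.1130, (cx,cy)=(1.0000,0.0000)
member 2 (1-2): L=1.8679, (cx,cy)=(0.4845,-0.8748)
member 3 (1-3): L=2.2401, (cx,cy)=(0.9973,0.0737)
member 4 (2-3): L=2.2367, (cx,cy)=(0.5942,0.8043)
member 5 (2-4): L=2.3870, (cx,cy)=(1.0000,0.0000)
member 6 (3-4): L=2.0870, (cx,cy)=(0.5069,-0.8620)
solve A·x = −loads:
  F[0-1] = +715.1750 N (tension)
  F[0-2] = +1488.1770 N (tension)
  F[1-2] = -597.0765 N (compression)
  F[1-3] = +716.3863 N (tension)
  F[2-3] = +649.3836 N (tension)
  F[2-4] = +813.0326 N (tension)
  F[3-4] = -1603.8159 N (compression)
  Rx@0 = -1913.3300 N
  Ry@0 = -575.0828 N
  Ry@4 = +1382.4628 N

-1603.816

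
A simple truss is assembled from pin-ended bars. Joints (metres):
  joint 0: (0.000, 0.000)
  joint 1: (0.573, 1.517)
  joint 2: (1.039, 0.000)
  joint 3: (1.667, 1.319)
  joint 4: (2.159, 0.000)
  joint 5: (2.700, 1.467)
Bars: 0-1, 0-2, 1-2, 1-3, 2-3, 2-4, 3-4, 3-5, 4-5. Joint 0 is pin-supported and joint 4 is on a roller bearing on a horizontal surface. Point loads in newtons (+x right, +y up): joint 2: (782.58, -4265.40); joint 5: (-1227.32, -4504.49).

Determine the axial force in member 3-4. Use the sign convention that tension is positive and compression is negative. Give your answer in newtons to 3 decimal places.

N=6 nodes, M=9 members, R=3 reactions → 2N=12, M+R=12
member 0 (0-1): L=1.6216, (cx,cy)=(0.3534,0.9355)
member 1 (0-2): L=1.0390, (cx,cy)=(1.0000,0.0000)
member 2 (1-2): L=1.5870, (cx,cy)=(0.2936,-0.9559)
member 3 (1-3): L=1.1118, (cx,cy)=(0.9840,-0.1781)
member 4 (2-3): L=1.4609, (cx,cy)=(0.4299,0.9029)
member 5 (2-4): L=1.1200, (cx,cy)=(1.0000,0.0000)
member 6 (3-4): L=1.4078, (cx,cy)=(0.3495,-0.9369)
member 7 (3-5): L=1.0435, (cx,cy)=(0.9899,0.1418)
member 8 (4-5): L=1.5636, (cx,cy)=(0.3460,0.9382)
solve A·x = −loads:
  F[0-1] = -2050.1804 N (compression)
  F[0-2] = +279.6966 N (tension)
  F[1-2] = +2269.7238 N (tension)
  F[1-3] = -1413.5224 N (compression)
  F[2-3] = +2321.1535 N (tension)
  F[2-4] = -834.2134 N (compression)
  F[3-4] = -2435.4272 N (compression)
  F[3-5] = +462.7235 N (tension)
  F[4-5] = -4870.9766 N (compression)
  Rx@0 = +444.7400 N
  Ry@0 = +1917.9237 N
  Ry@4 = +6851.9663 N

-2435.427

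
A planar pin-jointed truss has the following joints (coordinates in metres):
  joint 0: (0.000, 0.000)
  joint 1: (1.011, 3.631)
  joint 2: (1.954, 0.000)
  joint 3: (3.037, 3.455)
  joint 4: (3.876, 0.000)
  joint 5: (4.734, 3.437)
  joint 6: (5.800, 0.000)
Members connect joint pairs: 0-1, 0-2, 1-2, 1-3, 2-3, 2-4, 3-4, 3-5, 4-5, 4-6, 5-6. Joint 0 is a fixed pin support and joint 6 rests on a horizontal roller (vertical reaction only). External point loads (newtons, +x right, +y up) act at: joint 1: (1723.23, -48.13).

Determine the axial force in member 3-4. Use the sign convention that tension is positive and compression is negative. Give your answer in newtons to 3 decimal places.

N=7 nodes, M=11 members, R=3 reactions → 2N=14, M+R=14
member 0 (0-1): L=3.7691, (cx,cy)=(0.2682,0.9634)
member 1 (0-2): L=1.9540, (cx,cy)=(1.0000,0.0000)
member 2 (1-2): L=3.7515, (cx,cy)=(0.2514,-0.9679)
member 3 (1-3): L=2.0336, (cx,cy)=(0.9962,-0.0865)
member 4 (2-3): L=3.6208, (cx,cy)=(0.2991,0.9542)
member 5 (2-4): L=1.9220, (cx,cy)=(1.0000,0.0000)
member 6 (3-4): L=3.5554, (cx,cy)=(0.2360,-0.9718)
member 7 (3-5): L=1.6971, (cx,cy)=(0.9999,-0.0106)
member 8 (4-5): L=3.5425, (cx,cy)=(0.2422,0.9702)
member 9 (4-6): L=1.9240, (cx,cy)=(1.0000,0.0000)
member 10 (5-6): L=3.5985, (cx,cy)=(0.2962,-0.9551)
solve A·x = −loads:
  F[0-1] = +1078.5865 N (tension)
  F[0-2] = +1433.9183 N (tension)
  F[1-2] = -1017.5157 N (compression)
  F[1-3] = -1182.5833 N (compression)
  F[2-3] = +1032.0948 N (tension)
  F[2-4] = +869.4381 N (tension)
  F[3-4] = -1112.1620 N (compression)
  F[3-5] = -607.0261 N (compression)
  F[4-5] = +1113.9190 N (tension)
  F[4-6] = +337.1968 N (tension)
  F[5-6] = -1138.2820 N (compression)
  Rx@0 = -1723.2300 N
  Ry@0 = -1039.0610 N
  Ry@6 = +1087.1910 N

-1112.162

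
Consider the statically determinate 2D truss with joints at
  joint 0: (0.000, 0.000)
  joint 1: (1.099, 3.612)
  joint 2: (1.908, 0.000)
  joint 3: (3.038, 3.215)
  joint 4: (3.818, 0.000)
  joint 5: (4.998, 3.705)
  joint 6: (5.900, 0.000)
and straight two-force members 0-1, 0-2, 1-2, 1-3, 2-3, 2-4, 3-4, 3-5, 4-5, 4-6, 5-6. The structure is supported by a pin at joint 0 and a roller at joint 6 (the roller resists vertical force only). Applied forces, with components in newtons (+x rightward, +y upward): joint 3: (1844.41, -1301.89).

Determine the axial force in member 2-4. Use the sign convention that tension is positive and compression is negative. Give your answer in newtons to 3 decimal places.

1491.454

N=7 nodes, M=11 members, R=3 reactions → 2N=14, M+R=14
member 0 (0-1): L=3.7755, (cx,cy)=(0.2911,0.9567)
member 1 (0-2): L=1.9080, (cx,cy)=(1.0000,0.0000)
member 2 (1-2): L=3.7015, (cx,cy)=(0.2186,-0.9758)
member 3 (1-3): L=1.9792, (cx,cy)=(0.9797,-0.2006)
member 4 (2-3): L=3.4078, (cx,cy)=(0.3316,0.9434)
member 5 (2-4): L=1.9100, (cx,cy)=(1.0000,0.0000)
member 6 (3-4): L=3.3083, (cx,cy)=(0.2358,-0.9718)
member 7 (3-5): L=2.0203, (cx,cy)=(0.9701,0.2425)
member 8 (4-5): L=3.8884, (cx,cy)=(0.3035,0.9528)
member 9 (4-6): L=2.0820, (cx,cy)=(1.0000,0.0000)
member 10 (5-6): L=3.8132, (cx,cy)=(0.2365,-0.9716)
solve A·x = −loads:
  F[0-1] = +390.4271 N (tension)
  F[0-2] = +1730.7614 N (tension)
  F[1-2] = -426.1627 N (compression)
  F[1-3] = +211.0809 N (tension)
  F[2-3] = +440.7986 N (tension)
  F[2-4] = +1491.4538 N (tension)
  F[3-4] = -1987.1655 N (compression)
  F[3-5] = -1054.4159 N (compression)
  F[4-5] = +2026.7211 N (tension)
  F[4-6] = +407.8866 N (tension)
  F[5-6] = -1724.3465 N (compression)
  Rx@0 = -1844.4100 N
  Ry@0 = -373.5202 N
  Ry@6 = +1675.4102 N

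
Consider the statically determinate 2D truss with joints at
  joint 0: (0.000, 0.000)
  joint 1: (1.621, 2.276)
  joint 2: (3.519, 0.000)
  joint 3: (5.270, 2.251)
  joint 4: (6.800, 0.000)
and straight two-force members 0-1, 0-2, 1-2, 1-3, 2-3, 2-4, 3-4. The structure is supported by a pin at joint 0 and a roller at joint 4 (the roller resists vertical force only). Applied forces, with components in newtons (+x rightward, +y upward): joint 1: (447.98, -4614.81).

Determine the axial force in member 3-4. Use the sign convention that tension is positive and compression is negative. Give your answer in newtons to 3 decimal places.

-1511.447

N=5 nodes, M=7 members, R=3 reactions → 2N=10, M+R=10
member 0 (0-1): L=2.7942, (cx,cy)=(0.5801,0.8145)
member 1 (0-2): L=3.5190, (cx,cy)=(1.0000,0.0000)
member 2 (1-2): L=2.9635, (cx,cy)=(0.6404,-0.7680)
member 3 (1-3): L=3.6491, (cx,cy)=(1.0000,-0.0069)
member 4 (2-3): L=2.8518, (cx,cy)=(0.6140,0.7893)
member 5 (2-4): L=3.2810, (cx,cy)=(1.0000,0.0000)
member 6 (3-4): L=2.7217, (cx,cy)=(0.5621,-0.8270)
solve A·x = −loads:
  F[0-1] = -4130.9423 N (compression)
  F[0-2] = +2844.4242 N (tension)
  F[1-2] = -1611.4767 N (compression)
  F[1-3] = -1812.3967 N (compression)
  F[2-3] = +1567.9607 N (tension)
  F[2-4] = +849.6433 N (tension)
  F[3-4] = -1511.4466 N (compression)
  Rx@0 = -447.9800 N
  Ry@0 = +3364.7792 N
  Ry@4 = +1250.0308 N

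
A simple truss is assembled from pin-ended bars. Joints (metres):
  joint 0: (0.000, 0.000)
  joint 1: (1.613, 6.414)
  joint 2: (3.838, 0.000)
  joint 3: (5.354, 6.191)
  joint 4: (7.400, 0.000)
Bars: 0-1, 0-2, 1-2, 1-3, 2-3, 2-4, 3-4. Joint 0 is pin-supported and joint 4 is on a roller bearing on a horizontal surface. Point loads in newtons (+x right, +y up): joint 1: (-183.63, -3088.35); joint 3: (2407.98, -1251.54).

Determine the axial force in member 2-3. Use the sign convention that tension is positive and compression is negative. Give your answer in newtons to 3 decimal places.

2291.710

N=5 nodes, M=7 members, R=3 reactions → 2N=10, M+R=10
member 0 (0-1): L=6.6137, (cx,cy)=(0.2439,0.9698)
member 1 (0-2): L=3.8380, (cx,cy)=(1.0000,0.0000)
member 2 (1-2): L=6.7890, (cx,cy)=(0.3277,-0.9448)
member 3 (1-3): L=3.7476, (cx,cy)=(0.9982,-0.0595)
member 4 (2-3): L=6.3739, (cx,cy)=(0.2378,0.9713)
member 5 (2-4): L=3.5620, (cx,cy)=(1.0000,0.0000)
member 6 (3-4): L=6.5203, (cx,cy)=(0.3138,-0.9495)
solve A·x = −loads:
  F[0-1] = -934.0051 N (compression)
  F[0-2] = +2452.1420 N (tension)
  F[1-2] = -2356.0742 N (compression)
  F[1-3] = +729.3049 N (tension)
  F[2-3] = +2291.7098 N (tension)
  F[2-4] = +1134.8966 N (tension)
  F[3-4] = -3616.7602 N (compression)
  Rx@0 = -2224.3500 N
  Ry@0 = +905.8015 N
  Ry@4 = +3434.0885 N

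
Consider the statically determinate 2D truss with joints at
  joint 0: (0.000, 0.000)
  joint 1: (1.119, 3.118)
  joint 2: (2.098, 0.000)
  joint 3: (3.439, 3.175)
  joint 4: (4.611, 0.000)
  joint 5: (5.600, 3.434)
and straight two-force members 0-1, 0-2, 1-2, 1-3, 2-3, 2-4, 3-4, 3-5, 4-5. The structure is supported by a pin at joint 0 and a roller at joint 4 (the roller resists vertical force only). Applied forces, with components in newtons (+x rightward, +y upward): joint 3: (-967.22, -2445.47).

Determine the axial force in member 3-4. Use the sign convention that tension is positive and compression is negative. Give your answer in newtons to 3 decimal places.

-1234.262

N=6 nodes, M=9 members, R=3 reactions → 2N=12, M+R=12
member 0 (0-1): L=3.3127, (cx,cy)=(0.3378,0.9412)
member 1 (0-2): L=2.0980, (cx,cy)=(1.0000,0.0000)
member 2 (1-2): L=3.2681, (cx,cy)=(0.2996,-0.9541)
member 3 (1-3): L=2.3207, (cx,cy)=(0.9997,0.0246)
member 4 (2-3): L=3.4466, (cx,cy)=(0.3891,0.9212)
member 5 (2-4): L=2.5130, (cx,cy)=(1.0000,0.0000)
member 6 (3-4): L=3.3844, (cx,cy)=(0.3463,-0.9381)
member 7 (3-5): L=2.1765, (cx,cy)=(0.9929,0.1190)
member 8 (4-5): L=3.5736, (cx,cy)=(0.2768,0.9609)
solve A·x = −loads:
  F[0-1] = -1367.9840 N (compression)
  F[0-2] = -505.1296 N (compression)
  F[1-2] = +1327.4134 N (tension)
  F[1-3] = -859.9951 N (compression)
  F[2-3] = -1374.7817 N (compression)
  F[2-4] = +427.4178 N (tension)
  F[3-4] = -1234.2624 N (compression)
  F[3-5] = -0.0000 N (compression)
  F[4-5] = -0.0000 N (compression)
  Rx@0 = +967.2200 N
  Ry@0 = +1287.5763 N
  Ry@4 = +1157.8937 N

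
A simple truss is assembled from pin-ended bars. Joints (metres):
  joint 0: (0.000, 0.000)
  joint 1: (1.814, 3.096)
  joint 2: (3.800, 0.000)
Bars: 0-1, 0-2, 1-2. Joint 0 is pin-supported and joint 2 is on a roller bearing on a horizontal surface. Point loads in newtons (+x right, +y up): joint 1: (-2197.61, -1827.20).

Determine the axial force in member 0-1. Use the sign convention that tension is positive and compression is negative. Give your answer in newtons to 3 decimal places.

-3181.970

N=3 nodes, M=3 members, R=3 reactions → 2N=6, M+R=6
member 0 (0-1): L=3.5883, (cx,cy)=(0.5055,0.8628)
member 1 (0-2): L=3.8000, (cx,cy)=(1.0000,0.0000)
member 2 (1-2): L=3.6782, (cx,cy)=(0.5399,-0.8417)
solve A·x = −loads:
  F[0-1] = -3181.9705 N (compression)
  F[0-2] = -589.0172 N (compression)
  F[1-2] = +1090.9082 N (tension)
  Rx@0 = +2197.6100 N
  Ry@0 = +2745.4263 N
  Ry@2 = -918.2263 N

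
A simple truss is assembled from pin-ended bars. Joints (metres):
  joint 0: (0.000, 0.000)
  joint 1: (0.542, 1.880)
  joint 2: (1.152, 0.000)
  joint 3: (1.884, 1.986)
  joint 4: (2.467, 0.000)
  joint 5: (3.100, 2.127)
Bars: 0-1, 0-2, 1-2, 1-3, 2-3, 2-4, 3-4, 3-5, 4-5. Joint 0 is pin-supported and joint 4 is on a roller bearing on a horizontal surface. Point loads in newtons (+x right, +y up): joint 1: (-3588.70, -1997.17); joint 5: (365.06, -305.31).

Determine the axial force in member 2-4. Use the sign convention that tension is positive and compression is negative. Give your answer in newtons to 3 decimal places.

-681.846

N=6 nodes, M=9 members, R=3 reactions → 2N=12, M+R=12
member 0 (0-1): L=1.9566, (cx,cy)=(0.2770,0.9609)
member 1 (0-2): L=1.1520, (cx,cy)=(1.0000,0.0000)
member 2 (1-2): L=1.9765, (cx,cy)=(0.3086,-0.9512)
member 3 (1-3): L=1.3462, (cx,cy)=(0.9969,0.0787)
member 4 (2-3): L=2.1166, (cx,cy)=(0.3458,0.9383)
member 5 (2-4): L=1.3150, (cx,cy)=(1.0000,0.0000)
member 6 (3-4): L=2.0698, (cx,cy)=(0.2817,-0.9595)
member 7 (3-5): L=1.2241, (cx,cy)=(0.9933,0.1152)
member 8 (4-5): L=2.2192, (cx,cy)=(0.2852,0.9585)
solve A·x = −loads:
  F[0-1] = -4058.9524 N (compression)
  F[0-2] = -2099.2474 N (compression)
  F[1-2] = +2150.1333 N (tension)
  F[1-3] = +1806.3237 N (tension)
  F[2-3] = -2179.6665 N (compression)
  F[2-4] = -681.8465 N (compression)
  F[3-4] = +2040.3012 N (tension)
  F[3-5] = +475.3802 N (tension)
  F[4-5] = -375.6721 N (compression)
  Rx@0 = +3223.6400 N
  Ry@0 = +3900.1072 N
  Ry@4 = -1597.6272 N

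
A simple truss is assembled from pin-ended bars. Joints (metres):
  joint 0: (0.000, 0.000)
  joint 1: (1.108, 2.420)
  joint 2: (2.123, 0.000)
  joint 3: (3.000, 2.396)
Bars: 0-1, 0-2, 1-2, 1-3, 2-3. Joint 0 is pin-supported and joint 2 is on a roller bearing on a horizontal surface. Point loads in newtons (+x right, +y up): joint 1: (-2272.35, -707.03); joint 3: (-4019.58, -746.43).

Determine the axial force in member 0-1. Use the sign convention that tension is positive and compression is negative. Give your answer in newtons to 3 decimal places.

-7870.819

N=4 nodes, M=5 members, R=3 reactions → 2N=8, M+R=8
member 0 (0-1): L=2.6616, (cx,cy)=(0.4163,0.9092)
member 1 (0-2): L=2.1230, (cx,cy)=(1.0000,0.0000)
member 2 (1-2): L=2.6242, (cx,cy)=(0.3868,-0.9222)
member 3 (1-3): L=1.8922, (cx,cy)=(0.9999,-0.0127)
member 4 (2-3): L=2.5515, (cx,cy)=(0.3437,0.9391)
solve A·x = −loads:
  F[0-1] = -7870.8186 N (compression)
  F[0-2] = -3015.3677 N (compression)
  F[1-2] = +7044.9550 N (tension)
  F[1-3] = -3729.3525 N (compression)
  F[2-3] = -845.2327 N (compression)
  Rx@0 = +6291.9300 N
  Ry@0 = +7156.3905 N
  Ry@2 = -5702.9305 N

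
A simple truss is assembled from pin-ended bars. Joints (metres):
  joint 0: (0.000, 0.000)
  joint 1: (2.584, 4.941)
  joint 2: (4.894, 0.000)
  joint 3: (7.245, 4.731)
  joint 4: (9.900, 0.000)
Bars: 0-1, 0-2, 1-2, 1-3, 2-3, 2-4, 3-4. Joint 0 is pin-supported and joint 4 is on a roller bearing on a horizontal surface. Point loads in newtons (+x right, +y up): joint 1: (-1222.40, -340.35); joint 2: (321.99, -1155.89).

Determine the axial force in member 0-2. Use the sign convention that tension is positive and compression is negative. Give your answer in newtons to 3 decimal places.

N=5 nodes, M=7 members, R=3 reactions → 2N=10, M+R=10
member 0 (0-1): L=5.5759, (cx,cy)=(0.4634,0.8861)
member 1 (0-2): L=4.8940, (cx,cy)=(1.0000,0.0000)
member 2 (1-2): L=5.4543, (cx,cy)=(0.4235,-0.9059)
member 3 (1-3): L=4.6657, (cx,cy)=(0.9990,-0.0450)
member 4 (2-3): L=5.2830, (cx,cy)=(0.4450,0.8955)
member 5 (2-4): L=5.0060, (cx,cy)=(1.0000,0.0000)
member 6 (3-4): L=5.4251, (cx,cy)=(0.4894,-0.8721)
solve A·x = −loads:
  F[0-1] = -1631.9009 N (compression)
  F[0-2] = -144.1482 N (compression)
  F[1-2] = +1223.1933 N (tension)
  F[1-3] = -51.9585 N (compression)
  F[2-3] = +53.3924 N (tension)
  F[2-4] = +28.1453 N (tension)
  F[3-4] = -57.5104 N (compression)
  Rx@0 = +900.4100 N
  Ry@0 = +1446.0873 N
  Ry@4 = +50.1527 N

-144.148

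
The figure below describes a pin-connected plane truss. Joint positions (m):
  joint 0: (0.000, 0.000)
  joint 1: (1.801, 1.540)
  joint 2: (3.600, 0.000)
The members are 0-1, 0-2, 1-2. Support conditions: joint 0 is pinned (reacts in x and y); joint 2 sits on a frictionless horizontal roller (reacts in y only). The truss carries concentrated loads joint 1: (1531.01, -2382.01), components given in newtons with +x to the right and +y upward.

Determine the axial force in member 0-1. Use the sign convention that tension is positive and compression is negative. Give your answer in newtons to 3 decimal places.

-823.852

N=3 nodes, M=3 members, R=3 reactions → 2N=6, M+R=6
member 0 (0-1): L=2.3696, (cx,cy)=(0.7600,0.6499)
member 1 (0-2): L=3.6000, (cx,cy)=(1.0000,0.0000)
member 2 (1-2): L=2.3681, (cx,cy)=(0.7597,-0.6503)
solve A·x = −loads:
  F[0-1] = -823.8525 N (compression)
  F[0-2] = +2157.1631 N (tension)
  F[1-2] = -2839.5914 N (compression)
  Rx@0 = -1531.0100 N
  Ry@0 = +535.4113 N
  Ry@2 = +1846.5987 N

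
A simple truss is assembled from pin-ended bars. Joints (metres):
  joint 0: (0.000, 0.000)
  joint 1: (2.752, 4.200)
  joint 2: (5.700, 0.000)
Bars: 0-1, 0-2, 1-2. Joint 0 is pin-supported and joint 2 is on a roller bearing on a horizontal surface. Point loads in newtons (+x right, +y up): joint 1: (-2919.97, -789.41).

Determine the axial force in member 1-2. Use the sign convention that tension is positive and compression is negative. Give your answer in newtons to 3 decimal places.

2163.014

N=3 nodes, M=3 members, R=3 reactions → 2N=6, M+R=6
member 0 (0-1): L=5.0213, (cx,cy)=(0.5481,0.8364)
member 1 (0-2): L=5.7000, (cx,cy)=(1.0000,0.0000)
member 2 (1-2): L=5.1313, (cx,cy)=(0.5745,-0.8185)
solve A·x = −loads:
  F[0-1] = -3060.4067 N (compression)
  F[0-2] = -1242.6691 N (compression)
  F[1-2] = +2163.0137 N (tension)
  Rx@0 = +2919.9700 N
  Ry@0 = +2559.8342 N
  Ry@2 = -1770.4242 N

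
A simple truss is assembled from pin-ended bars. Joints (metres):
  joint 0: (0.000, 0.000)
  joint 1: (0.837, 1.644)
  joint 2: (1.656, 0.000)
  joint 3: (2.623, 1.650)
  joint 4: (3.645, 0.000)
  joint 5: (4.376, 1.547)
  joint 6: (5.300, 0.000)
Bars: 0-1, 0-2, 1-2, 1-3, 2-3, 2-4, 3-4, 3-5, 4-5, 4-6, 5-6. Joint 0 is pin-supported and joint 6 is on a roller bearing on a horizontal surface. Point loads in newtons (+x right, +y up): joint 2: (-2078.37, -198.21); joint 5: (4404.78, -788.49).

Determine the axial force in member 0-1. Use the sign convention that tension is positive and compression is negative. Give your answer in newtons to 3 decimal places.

1135.557

N=7 nodes, M=11 members, R=3 reactions → 2N=14, M+R=14
member 0 (0-1): L=1.8448, (cx,cy)=(0.4537,0.8912)
member 1 (0-2): L=1.6560, (cx,cy)=(1.0000,0.0000)
member 2 (1-2): L=1.8367, (cx,cy)=(0.4459,-0.8951)
member 3 (1-3): L=1.7860, (cx,cy)=(1.0000,0.0034)
member 4 (2-3): L=1.9125, (cx,cy)=(0.5056,0.8628)
member 5 (2-4): L=1.9890, (cx,cy)=(1.0000,0.0000)
member 6 (3-4): L=1.9409, (cx,cy)=(0.5266,-0.8501)
member 7 (3-5): L=1.7560, (cx,cy)=(0.9983,-0.0587)
member 8 (4-5): L=1.7110, (cx,cy)=(0.4272,0.9041)
member 9 (4-6): L=1.6550, (cx,cy)=(1.0000,0.0000)
member 10 (5-6): L=1.8019, (cx,cy)=(0.5128,-0.8585)
solve A·x = −loads:
  F[0-1] = +1135.5574 N (tension)
  F[0-2] = +1811.2002 N (tension)
  F[1-2] = -1126.7541 N (compression)
  F[1-3] = +1017.6425 N (tension)
  F[2-3] = +1398.7139 N (tension)
  F[2-4] = +2679.9178 N (tension)
  F[3-4] = -1600.9759 N (compression)
  F[3-5] = +2572.3128 N (tension)
  F[4-5] = +1505.3420 N (tension)
  F[4-6] = +1193.7658 N (tension)
  F[5-6] = -2328.0232 N (compression)
  Rx@0 = -2326.4100 N
  Ry@0 = -1011.9533 N
  Ry@6 = +1998.6533 N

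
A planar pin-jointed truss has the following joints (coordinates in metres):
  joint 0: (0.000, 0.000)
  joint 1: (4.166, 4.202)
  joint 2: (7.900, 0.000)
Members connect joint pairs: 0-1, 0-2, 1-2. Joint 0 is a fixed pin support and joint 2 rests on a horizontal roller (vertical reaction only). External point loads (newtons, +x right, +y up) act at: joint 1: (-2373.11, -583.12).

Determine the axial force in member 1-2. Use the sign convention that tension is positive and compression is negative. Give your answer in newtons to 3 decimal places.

N=3 nodes, M=3 members, R=3 reactions → 2N=6, M+R=6
member 0 (0-1): L=5.9171, (cx,cy)=(0.7041,0.7101)
member 1 (0-2): L=7.9000, (cx,cy)=(1.0000,0.0000)
member 2 (1-2): L=5.6213, (cx,cy)=(0.6643,-0.7475)
solve A·x = −loads:
  F[0-1] = -2165.5811 N (compression)
  F[0-2] = -848.4148 N (compression)
  F[1-2] = +1277.2457 N (tension)
  Rx@0 = +2373.1100 N
  Ry@0 = +1537.8707 N
  Ry@2 = -954.7507 N

1277.246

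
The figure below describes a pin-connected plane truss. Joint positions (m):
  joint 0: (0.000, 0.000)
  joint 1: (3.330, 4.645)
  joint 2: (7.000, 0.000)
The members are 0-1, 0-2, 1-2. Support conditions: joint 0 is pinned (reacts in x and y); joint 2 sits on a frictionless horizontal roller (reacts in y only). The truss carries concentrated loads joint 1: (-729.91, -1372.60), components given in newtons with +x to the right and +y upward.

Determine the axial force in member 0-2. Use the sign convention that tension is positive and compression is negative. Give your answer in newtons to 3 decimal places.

133.225

N=3 nodes, M=3 members, R=3 reactions → 2N=6, M+R=6
member 0 (0-1): L=5.7153, (cx,cy)=(0.5826,0.8127)
member 1 (0-2): L=7.0000, (cx,cy)=(1.0000,0.0000)
member 2 (1-2): L=5.9199, (cx,cy)=(0.6199,-0.7846)
solve A·x = −loads:
  F[0-1] = -1481.4094 N (compression)
  F[0-2] = +133.2246 N (tension)
  F[1-2] = -214.8972 N (compression)
  Rx@0 = +729.9100 N
  Ry@0 = +1203.9820 N
  Ry@2 = +168.6180 N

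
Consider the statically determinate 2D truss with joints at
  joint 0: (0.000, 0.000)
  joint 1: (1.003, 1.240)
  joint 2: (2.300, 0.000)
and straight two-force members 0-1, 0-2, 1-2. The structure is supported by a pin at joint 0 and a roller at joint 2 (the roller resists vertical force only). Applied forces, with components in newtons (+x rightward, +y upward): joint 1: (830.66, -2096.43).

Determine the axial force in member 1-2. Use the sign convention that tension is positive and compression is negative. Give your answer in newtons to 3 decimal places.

N=3 nodes, M=3 members, R=3 reactions → 2N=6, M+R=6
member 0 (0-1): L=1.5949, (cx,cy)=(0.6289,0.7775)
member 1 (0-2): L=2.3000, (cx,cy)=(1.0000,0.0000)
member 2 (1-2): L=1.7944, (cx,cy)=(0.7228,-0.6910)
solve A·x = −loads:
  F[0-1] = -944.5360 N (compression)
  F[0-2] = +1424.6707 N (tension)
  F[1-2] = -1971.0134 N (compression)
  Rx@0 = -830.6600 N
  Ry@0 = +734.3701 N
  Ry@2 = +1362.0599 N

-1971.013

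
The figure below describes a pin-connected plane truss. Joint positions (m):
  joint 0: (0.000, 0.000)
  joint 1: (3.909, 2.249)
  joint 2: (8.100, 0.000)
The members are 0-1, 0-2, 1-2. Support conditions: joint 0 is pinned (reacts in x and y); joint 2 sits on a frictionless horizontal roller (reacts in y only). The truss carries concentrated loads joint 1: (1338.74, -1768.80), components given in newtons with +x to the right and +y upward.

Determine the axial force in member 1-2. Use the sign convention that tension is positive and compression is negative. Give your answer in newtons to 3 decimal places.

N=3 nodes, M=3 members, R=3 reactions → 2N=6, M+R=6
member 0 (0-1): L=4.5098, (cx,cy)=(0.8668,0.4987)
member 1 (0-2): L=8.1000, (cx,cy)=(1.0000,0.0000)
member 2 (1-2): L=4.7563, (cx,cy)=(0.8811,-0.4728)
solve A·x = −loads:
  F[0-1] = -1089.8177 N (compression)
  F[0-2] = +2283.3714 N (tension)
  F[1-2] = -2591.3676 N (compression)
  Rx@0 = -1338.7400 N
  Ry@0 = +543.4833 N
  Ry@2 = +1225.3167 N

-2591.368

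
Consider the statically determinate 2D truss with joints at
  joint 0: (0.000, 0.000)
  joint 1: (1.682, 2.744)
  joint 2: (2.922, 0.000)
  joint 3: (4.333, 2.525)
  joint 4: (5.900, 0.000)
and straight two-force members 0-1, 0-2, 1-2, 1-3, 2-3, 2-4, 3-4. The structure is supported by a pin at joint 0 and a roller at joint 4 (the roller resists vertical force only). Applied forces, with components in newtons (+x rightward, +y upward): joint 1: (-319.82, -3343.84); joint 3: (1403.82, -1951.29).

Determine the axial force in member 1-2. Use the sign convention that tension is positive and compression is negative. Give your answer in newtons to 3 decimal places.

-899.495

N=5 nodes, M=7 members, R=3 reactions → 2N=10, M+R=10
member 0 (0-1): L=3.2185, (cx,cy)=(0.5226,0.8526)
member 1 (0-2): L=2.9220, (cx,cy)=(1.0000,0.0000)
member 2 (1-2): L=3.0112, (cx,cy)=(0.4118,-0.9113)
member 3 (1-3): L=2.6600, (cx,cy)=(0.9966,-0.0823)
member 4 (2-3): L=2.8925, (cx,cy)=(0.4878,0.8729)
member 5 (2-4): L=2.9780, (cx,cy)=(1.0000,0.0000)
member 6 (3-4): L=2.9717, (cx,cy)=(0.5273,-0.8497)
solve A·x = −loads:
  F[0-1] = -2881.5872 N (compression)
  F[0-2] = +2589.9341 N (tension)
  F[1-2] = -899.4955 N (compression)
  F[1-3] = -818.4803 N (compression)
  F[2-3] = +938.9874 N (tension)
  F[2-4] = +1761.4708 N (tension)
  F[3-4] = -3340.5210 N (compression)
  Rx@0 = -1084.0000 N
  Ry@0 = +2456.7676 N
  Ry@4 = +2838.3624 N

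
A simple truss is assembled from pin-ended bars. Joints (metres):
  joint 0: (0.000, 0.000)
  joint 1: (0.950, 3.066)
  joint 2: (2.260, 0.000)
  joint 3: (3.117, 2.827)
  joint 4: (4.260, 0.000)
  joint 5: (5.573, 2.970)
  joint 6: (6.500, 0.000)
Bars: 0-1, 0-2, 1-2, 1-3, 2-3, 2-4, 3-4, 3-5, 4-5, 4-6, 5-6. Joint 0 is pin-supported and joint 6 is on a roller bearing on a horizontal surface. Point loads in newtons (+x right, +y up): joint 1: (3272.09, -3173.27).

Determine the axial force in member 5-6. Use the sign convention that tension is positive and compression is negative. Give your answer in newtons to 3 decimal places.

N=7 nodes, M=11 members, R=3 reactions → 2N=14, M+R=14
member 0 (0-1): L=3.2098, (cx,cy)=(0.2960,0.9552)
member 1 (0-2): L=2.2600, (cx,cy)=(1.0000,0.0000)
member 2 (1-2): L=3.3341, (cx,cy)=(0.3929,-0.9196)
member 3 (1-3): L=2.1801, (cx,cy)=(0.9940,-0.1096)
member 4 (2-3): L=2.9540, (cx,cy)=(0.2901,0.9570)
member 5 (2-4): L=2.0000, (cx,cy)=(1.0000,0.0000)
member 6 (3-4): L=3.0493, (cx,cy)=(0.3748,-0.9271)
member 7 (3-5): L=2.4602, (cx,cy)=(0.9983,0.0581)
member 8 (4-5): L=3.2473, (cx,cy)=(0.4043,0.9146)
member 9 (4-6): L=2.2400, (cx,cy)=(1.0000,0.0000)
member 10 (5-6): L=3.1113, (cx,cy)=(0.2979,-0.9546)
solve A·x = −loads:
  F[0-1] = -1220.7573 N (compression)
  F[0-2] = +3633.3951 N (tension)
  F[1-2] = -1833.3634 N (compression)
  F[1-3] = -2930.7203 N (compression)
  F[2-3] = +1761.6869 N (tension)
  F[2-4] = +2401.9722 N (tension)
  F[3-4] = -2262.6457 N (compression)
  F[3-5] = -1556.4802 N (compression)
  F[4-5] = +2293.5220 N (tension)
  F[4-6] = +626.4914 N (tension)
  F[5-6] = -2102.7041 N (compression)
  Rx@0 = -3272.0900 N
  Ry@0 = +1166.0647 N
  Ry@6 = +2007.2053 N

-2102.704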